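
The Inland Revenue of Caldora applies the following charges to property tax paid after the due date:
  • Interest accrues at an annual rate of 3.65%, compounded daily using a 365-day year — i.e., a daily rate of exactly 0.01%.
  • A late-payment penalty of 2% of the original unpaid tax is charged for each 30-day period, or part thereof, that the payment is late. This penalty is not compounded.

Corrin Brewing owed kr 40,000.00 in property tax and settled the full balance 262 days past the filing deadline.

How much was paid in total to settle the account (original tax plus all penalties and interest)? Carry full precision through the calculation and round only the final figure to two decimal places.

kr 48,261.80

Penalty periods: ⌈262/30⌉ = 9; penalty = 9 × 2% × kr 40,000.00 = kr 7,200.00
Interest: kr 40,000.00 × ((1 + 0.0001)^262 − 1) = kr 40,000.00 × 0.02654489… = kr 1,061.7957…
Total = kr 40,000.00 + kr 7,200.0000 + kr 1,061.7957… = kr 48,261.80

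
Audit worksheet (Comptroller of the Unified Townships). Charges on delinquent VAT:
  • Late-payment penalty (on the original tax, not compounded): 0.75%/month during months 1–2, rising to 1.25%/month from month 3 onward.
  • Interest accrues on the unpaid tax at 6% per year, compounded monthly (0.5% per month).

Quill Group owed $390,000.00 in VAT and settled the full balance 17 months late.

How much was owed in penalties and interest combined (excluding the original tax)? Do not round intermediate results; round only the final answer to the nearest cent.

$113,484.74

Penalty, months 1–2: 2 × 0.75% × $390,000.00 = $5,850.00
Penalty, months 3–17: 15 × 1.25% × $390,000.00 = $73,125.00
Interest: $390,000.00 × ((1 + 0.005)^17 − 1) = $390,000.00 × 0.0884865… = $34,509.7377…
Penalties + interest = $78,975.0000 + $34,509.7377… = $113,484.74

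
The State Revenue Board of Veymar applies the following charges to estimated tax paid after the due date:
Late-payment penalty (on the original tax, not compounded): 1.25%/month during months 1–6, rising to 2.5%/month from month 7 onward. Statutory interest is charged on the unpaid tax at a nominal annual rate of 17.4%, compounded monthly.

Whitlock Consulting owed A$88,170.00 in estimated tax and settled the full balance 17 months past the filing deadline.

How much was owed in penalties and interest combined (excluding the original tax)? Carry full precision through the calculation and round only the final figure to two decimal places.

Penalty, months 1–6: 6 × 1.25% × A$88,170.00 = A$6,612.75
Penalty, months 7–17: 11 × 2.5% × A$88,170.00 = A$24,246.75
Interest (17.4%/yr ÷ 12 = 1.45%/month): A$88,170.00 × ((1 + 0.0145)^17 − 1) = A$24,447.4564…
Penalties + interest = A$30,859.5000 + A$24,447.4564… = A$55,306.96

A$55,306.96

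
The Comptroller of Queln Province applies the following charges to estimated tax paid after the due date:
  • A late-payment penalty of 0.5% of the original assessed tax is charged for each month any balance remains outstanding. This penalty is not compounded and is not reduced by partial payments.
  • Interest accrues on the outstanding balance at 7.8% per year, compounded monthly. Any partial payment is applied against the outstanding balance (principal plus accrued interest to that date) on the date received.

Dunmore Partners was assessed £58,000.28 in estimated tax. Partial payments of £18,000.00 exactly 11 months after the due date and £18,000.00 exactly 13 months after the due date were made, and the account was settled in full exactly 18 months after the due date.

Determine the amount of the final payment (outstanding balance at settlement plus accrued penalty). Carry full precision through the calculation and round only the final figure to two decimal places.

£32,966.79

Monthly rate = 7.8% ÷ 12 = 0.65%
Balance at month 11: £58,000.2800 × (1 + 0.0065)^11 = £62,284.7408…
After £18,000.00 payment: £62,284.7408… − £18,000.00 = £44,284.7408…
Balance at month 13: £44,284.7408… × (1 + 0.0065)^2 = £44,862.3135…
After £18,000.00 payment: £44,862.3135… − £18,000.00 = £26,862.3135…
Balance at month 18: £26,862.3135… × (1 + 0.0065)^5 = £27,746.7620…
Penalty: 18 × 0.5% × £58,000.28 = £5,220.03…
Final settlement = outstanding balance + penalty = £27,746.7620… + £5,220.03… = £32,966.79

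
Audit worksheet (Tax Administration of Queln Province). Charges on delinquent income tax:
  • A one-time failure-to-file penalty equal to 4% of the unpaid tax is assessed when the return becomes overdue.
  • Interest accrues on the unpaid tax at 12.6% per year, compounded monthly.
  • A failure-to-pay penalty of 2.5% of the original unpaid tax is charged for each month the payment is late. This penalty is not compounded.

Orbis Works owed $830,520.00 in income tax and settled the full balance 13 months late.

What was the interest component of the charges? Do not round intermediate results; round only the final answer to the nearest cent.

Interest (12.6%/yr ÷ 12 = 1.05%/month): $830,520.00 × ((1 + 0.0105)^13 − 1) = $120,790.3622…

$120,790.36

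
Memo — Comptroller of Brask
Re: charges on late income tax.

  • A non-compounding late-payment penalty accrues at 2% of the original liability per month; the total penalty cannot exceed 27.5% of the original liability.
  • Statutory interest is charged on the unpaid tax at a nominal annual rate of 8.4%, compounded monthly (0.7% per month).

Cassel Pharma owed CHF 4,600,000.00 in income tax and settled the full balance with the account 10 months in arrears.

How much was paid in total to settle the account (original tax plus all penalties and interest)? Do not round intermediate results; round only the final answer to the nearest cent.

CHF 5,852,334.67

Penalty: 10 × 2% × CHF 4,600,000.00 = CHF 920,000.00 (below the 27.5% cap of CHF 1,265,000.00)
Interest: CHF 4,600,000.00 × ((1 + 0.007)^10 − 1) = CHF 4,600,000.00 × 0.0722467… = CHF 332,334.6750…
Total = CHF 4,600,000.00 + CHF 920,000.0000 + CHF 332,334.6750… = CHF 5,852,334.67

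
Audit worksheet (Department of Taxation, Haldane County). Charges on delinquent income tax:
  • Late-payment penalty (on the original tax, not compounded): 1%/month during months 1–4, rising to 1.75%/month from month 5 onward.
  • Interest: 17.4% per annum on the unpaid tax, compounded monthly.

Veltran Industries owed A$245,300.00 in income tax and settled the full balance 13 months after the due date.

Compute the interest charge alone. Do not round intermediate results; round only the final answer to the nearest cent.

Interest (17.4%/yr ÷ 12 = 1.45%/month): A$245,300.00 × ((1 + 0.0145)^13 − 1) = A$50,483.6855…

A$50,483.69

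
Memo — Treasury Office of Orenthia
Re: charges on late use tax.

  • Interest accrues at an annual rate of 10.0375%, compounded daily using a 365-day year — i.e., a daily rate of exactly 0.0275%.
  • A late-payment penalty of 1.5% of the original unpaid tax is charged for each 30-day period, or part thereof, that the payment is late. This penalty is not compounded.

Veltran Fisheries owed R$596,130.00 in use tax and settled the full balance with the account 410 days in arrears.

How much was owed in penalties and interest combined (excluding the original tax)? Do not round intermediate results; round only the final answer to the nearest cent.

R$196,326.30

Penalty periods: ⌈410/30⌉ = 14; penalty = 14 × 1.5% × R$596,130.00 = R$125,187.30
Interest: R$596,130.00 × ((1 + 0.000275)^410 − 1) = R$596,130.00 × 0.11933471… = R$71,139.0006…
Penalties + interest = R$125,187.3000 + R$71,139.0006… = R$196,326.30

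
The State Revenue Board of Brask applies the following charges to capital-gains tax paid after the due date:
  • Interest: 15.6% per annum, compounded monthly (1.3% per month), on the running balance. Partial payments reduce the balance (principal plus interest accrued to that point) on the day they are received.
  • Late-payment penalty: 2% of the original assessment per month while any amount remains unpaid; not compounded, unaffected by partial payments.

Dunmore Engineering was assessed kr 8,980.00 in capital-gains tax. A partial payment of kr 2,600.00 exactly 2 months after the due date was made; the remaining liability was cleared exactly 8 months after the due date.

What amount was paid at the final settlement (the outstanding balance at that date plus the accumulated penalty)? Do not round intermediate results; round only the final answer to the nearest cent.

Balance at month 2: kr 8,980.0000 × (1 + 0.013)^2 = kr 9,214.9976…
After kr 2,600.00 payment: kr 9,214.9976… − kr 2,600.00 = kr 6,614.9976…
Balance at month 8: kr 6,614.9976… × (1 + 0.013)^6 = kr 7,148.0300…
Penalty: 8 × 2% × kr 8,980.00 = kr 1,436.80
Final settlement = outstanding balance + penalty = kr 7,148.0300… + kr 1,436.80 = kr 8,584.83

kr 8,584.83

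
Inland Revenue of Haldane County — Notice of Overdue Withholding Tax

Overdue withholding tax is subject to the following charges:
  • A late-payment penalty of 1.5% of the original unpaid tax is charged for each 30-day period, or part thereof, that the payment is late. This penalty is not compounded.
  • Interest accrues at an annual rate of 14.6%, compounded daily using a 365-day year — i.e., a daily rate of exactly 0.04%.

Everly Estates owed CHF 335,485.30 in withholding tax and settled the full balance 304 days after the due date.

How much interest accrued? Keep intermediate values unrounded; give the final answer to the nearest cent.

Interest: CHF 335,485.30 × ((1 + 0.0004)^304 − 1) = CHF 335,485.30 × 0.12927483… = CHF 43,369.8063…

CHF 43,369.81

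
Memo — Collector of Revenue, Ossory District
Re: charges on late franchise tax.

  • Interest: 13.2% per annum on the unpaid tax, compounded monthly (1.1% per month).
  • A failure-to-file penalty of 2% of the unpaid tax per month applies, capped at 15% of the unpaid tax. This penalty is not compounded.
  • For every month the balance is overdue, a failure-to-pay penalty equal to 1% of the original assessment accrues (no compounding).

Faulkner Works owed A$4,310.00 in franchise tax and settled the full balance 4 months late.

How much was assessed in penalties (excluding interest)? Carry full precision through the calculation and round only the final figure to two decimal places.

A$517.20

Failure-to-file: 4 × 2% × A$4,310.00 = A$344.80 (under the 15% cap)
Failure-to-pay penalty: 4 × 1% × A$4,310.00 = A$172.40
Total penalty = A$344.80 + A$172.40 = A$517.20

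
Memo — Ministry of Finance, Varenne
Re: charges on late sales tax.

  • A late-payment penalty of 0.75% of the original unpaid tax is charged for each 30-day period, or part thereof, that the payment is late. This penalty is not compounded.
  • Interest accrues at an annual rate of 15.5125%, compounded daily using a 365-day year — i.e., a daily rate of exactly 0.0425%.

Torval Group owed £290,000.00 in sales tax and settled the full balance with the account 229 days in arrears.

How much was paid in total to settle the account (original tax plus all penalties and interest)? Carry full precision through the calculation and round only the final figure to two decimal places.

£337,036.77

Penalty periods: ⌈229/30⌉ = 8; penalty = 8 × 0.75% × £290,000.00 = £17,400.00
Interest: £290,000.00 × ((1 + 0.000425)^229 − 1) = £290,000.00 × 0.10219575… = £29,636.7668…
Total = £290,000.00 + £17,400.0000 + £29,636.7668… = £337,036.77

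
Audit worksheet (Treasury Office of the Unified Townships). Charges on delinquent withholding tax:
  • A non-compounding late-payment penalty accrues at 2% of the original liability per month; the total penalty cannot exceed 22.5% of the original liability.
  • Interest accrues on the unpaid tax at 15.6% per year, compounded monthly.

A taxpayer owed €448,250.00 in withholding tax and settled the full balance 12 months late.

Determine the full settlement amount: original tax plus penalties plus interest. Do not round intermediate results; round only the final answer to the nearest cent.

€624,256.16

Penalty (uncapped): 12 × 2% × €448,250.00 = €107,580.00; cap = 22.5% × €448,250.00 = €100,856.25 → penalty = €100,856.25
Interest (15.6%/yr ÷ 12 = 1.3%/month): €448,250.00 × ((1 + 0.013)^12 − 1) = €75,149.9087…
Total = €448,250.00 + €100,856.2500 + €75,149.9087… = €624,256.16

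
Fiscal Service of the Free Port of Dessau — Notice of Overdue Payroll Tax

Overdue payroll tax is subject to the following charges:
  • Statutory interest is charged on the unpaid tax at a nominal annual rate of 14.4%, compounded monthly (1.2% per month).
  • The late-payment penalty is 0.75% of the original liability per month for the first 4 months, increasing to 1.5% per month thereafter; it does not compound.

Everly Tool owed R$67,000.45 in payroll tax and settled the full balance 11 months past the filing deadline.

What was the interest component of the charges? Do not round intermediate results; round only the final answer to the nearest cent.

R$9,394.27

Interest: R$67,000.45 × ((1 + 0.012)^11 − 1) = R$67,000.45 × 0.1402121… = R$9,394.2724…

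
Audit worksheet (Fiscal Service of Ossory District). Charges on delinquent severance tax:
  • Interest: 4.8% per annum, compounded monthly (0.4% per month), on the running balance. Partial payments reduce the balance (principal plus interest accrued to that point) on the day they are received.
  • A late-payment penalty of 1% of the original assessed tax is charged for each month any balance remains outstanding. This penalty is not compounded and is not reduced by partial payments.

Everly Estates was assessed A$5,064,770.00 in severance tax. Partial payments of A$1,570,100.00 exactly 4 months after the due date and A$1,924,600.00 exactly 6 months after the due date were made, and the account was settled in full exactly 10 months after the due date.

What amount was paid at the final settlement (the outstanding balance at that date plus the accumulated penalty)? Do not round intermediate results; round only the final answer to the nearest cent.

Balance at month 4: A$5,064,770.0000 × (1 + 0.004)^4 = A$5,146,293.8358…
After A$1,570,100.00 payment: A$5,146,293.8358… − A$1,570,100.00 = A$3,576,193.8358…
Balance at month 6: A$3,576,193.8358… × (1 + 0.004)^2 = A$3,604,860.6056…
After A$1,924,600.00 payment: A$3,604,860.6056… − A$1,924,600.00 = A$1,680,260.6056…
Balance at month 10: A$1,680,260.6056… × (1 + 0.004)^4 = A$1,707,306.5109…
Penalty: 10 × 1% × A$5,064,770.00 = A$506,477.00
Final settlement = outstanding balance + penalty = A$1,707,306.5109… + A$506,477.00 = A$2,213,783.51

A$2,213,783.51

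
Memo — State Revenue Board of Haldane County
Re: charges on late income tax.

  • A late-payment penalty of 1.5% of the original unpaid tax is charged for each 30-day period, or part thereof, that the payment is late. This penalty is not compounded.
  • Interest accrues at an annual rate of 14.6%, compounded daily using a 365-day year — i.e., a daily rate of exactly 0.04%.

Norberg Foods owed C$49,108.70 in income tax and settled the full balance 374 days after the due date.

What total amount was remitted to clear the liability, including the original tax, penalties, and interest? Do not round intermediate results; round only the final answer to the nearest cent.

Penalty periods: ⌈374/30⌉ = 13; penalty = 13 × 1.5% × C$49,108.70 = C$9,576.20…
Interest: C$49,108.70 × ((1 + 0.0004)^374 − 1) = C$49,108.70 × 0.16133486… = C$7,922.9454…
Total = C$49,108.70 + C$9,576.1965 + C$7,922.9454… = C$66,607.84

C$66,607.84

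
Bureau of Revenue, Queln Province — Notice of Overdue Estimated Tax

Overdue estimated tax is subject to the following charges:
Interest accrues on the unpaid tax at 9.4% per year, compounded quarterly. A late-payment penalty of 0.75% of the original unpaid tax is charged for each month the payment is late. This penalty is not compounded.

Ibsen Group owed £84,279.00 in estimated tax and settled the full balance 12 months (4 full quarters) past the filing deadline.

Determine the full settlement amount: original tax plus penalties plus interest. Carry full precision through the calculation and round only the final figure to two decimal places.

Late-payment penalty: 12 × 0.75% × £84,279.00 = £7,585.11
Interest (9.4%/yr ÷ 4 = 2.35%/quarter): £84,279.00 × ((1 + 0.0235)^4 − 1) = £8,205.8852…
Total = £84,279.00 + £7,585.1100 + £8,205.8852… = £100,070.00

£100,070.00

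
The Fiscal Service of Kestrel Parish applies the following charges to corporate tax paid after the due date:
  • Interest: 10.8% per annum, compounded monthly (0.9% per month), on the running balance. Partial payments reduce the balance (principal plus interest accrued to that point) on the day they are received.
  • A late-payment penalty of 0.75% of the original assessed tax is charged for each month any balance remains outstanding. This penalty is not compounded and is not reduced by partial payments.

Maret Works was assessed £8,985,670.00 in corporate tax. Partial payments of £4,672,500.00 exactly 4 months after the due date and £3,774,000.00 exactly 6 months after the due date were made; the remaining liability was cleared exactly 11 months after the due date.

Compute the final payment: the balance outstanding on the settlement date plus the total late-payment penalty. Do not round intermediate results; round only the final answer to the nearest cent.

Balance at month 4: £8,985,670.0000 × (1 + 0.009)^4 = £9,313,547.4168…
After £4,672,500.00 payment: £9,313,547.4168… − £4,672,500.00 = £4,641,047.4168…
Balance at month 6: £4,641,047.4168… × (1 + 0.009)^2 = £4,724,962.1951…
After £3,774,000.00 payment: £4,724,962.1951… − £3,774,000.00 = £950,962.1951…
Balance at month 11: £950,962.1951… × (1 + 0.009)^5 = £994,532.7371…
Penalty: 11 × 0.75% × £8,985,670.00 = £741,317.78…
Final settlement = outstanding balance + penalty = £994,532.7371… + £741,317.78… = £1,735,850.51

£1,735,850.51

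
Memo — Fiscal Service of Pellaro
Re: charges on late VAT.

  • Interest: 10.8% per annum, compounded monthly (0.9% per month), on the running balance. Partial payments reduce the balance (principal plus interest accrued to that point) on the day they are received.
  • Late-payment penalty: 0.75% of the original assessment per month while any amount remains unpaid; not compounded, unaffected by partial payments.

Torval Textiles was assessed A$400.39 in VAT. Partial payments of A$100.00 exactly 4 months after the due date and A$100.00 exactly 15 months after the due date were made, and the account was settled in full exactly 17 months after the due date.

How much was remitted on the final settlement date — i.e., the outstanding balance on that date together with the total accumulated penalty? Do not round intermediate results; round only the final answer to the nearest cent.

Balance at month 4: A$400.3900 × (1 + 0.009)^4 = A$414.9998…
After A$100.00 payment: A$414.9998… − A$100.00 = A$314.9998…
Balance at month 15: A$314.9998… × (1 + 0.009)^11 = A$347.6267…
After A$100.00 payment: A$347.6267… − A$100.00 = A$247.6267…
Balance at month 17: A$247.6267… × (1 + 0.009)^2 = A$252.1040…
Penalty: 17 × 0.75% × A$400.39 = A$51.05…
Final settlement = outstanding balance + penalty = A$252.1040… + A$51.05… = A$303.15

A$303.15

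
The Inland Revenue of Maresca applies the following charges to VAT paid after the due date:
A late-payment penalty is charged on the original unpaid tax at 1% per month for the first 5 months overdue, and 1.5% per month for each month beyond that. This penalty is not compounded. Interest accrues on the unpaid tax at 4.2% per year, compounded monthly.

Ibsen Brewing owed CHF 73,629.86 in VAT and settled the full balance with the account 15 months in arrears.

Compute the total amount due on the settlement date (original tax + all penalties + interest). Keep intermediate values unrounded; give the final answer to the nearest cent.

Penalty, months 1–5: 5 × 1% × CHF 73,629.86 = CHF 3,681.49…
Penalty, months 6–15: 10 × 1.5% × CHF 73,629.86 = CHF 11,044.48…
Interest (4.2%/yr ÷ 12 = 0.35%/month): CHF 73,629.86 × ((1 + 0.0035)^15 − 1) = CHF 3,961.7256…
Total = CHF 73,629.86 + CHF 14,725.9720 + CHF 3,961.7256… = CHF 92,317.56

CHF 92,317.56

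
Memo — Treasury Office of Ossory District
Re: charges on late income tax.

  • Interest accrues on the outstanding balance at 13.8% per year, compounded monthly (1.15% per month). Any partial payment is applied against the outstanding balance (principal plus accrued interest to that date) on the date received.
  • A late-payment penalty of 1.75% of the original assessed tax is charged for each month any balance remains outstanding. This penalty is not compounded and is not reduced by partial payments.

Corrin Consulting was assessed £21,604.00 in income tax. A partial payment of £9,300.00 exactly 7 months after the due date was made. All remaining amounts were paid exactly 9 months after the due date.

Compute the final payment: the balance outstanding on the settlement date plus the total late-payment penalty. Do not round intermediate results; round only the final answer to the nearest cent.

Balance at month 7: £21,604.0000 × (1 + 0.0115)^7 = £23,404.2850…
After £9,300.00 payment: £23,404.2850… − £9,300.00 = £14,104.2850…
Balance at month 9: £14,104.2850… × (1 + 0.0115)^2 = £14,430.5489…
Penalty: 9 × 1.75% × £21,604.00 = £3,402.63
Final settlement = outstanding balance + penalty = £14,430.5489… + £3,402.63 = £17,833.18

£17,833.18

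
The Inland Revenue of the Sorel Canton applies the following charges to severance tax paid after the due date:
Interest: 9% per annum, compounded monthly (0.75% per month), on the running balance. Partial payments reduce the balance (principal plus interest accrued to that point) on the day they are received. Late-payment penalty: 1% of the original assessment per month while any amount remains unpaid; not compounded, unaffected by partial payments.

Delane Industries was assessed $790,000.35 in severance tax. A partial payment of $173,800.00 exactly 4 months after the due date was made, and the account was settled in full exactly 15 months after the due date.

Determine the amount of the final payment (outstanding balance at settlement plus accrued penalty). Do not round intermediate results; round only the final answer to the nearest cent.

Balance at month 4: $790,000.3500 × (1 + 0.0075)^4 = $813,968.3212…
After $173,800.00 payment: $813,968.3212… − $173,800.00 = $640,168.3212…
Balance at month 15: $640,168.3212… × (1 + 0.0075)^11 = $695,007.9657…
Penalty: 15 × 1% × $790,000.35 = $118,500.05…
Final settlement = outstanding balance + penalty = $695,007.9657… + $118,500.05… = $813,508.02

$813,508.02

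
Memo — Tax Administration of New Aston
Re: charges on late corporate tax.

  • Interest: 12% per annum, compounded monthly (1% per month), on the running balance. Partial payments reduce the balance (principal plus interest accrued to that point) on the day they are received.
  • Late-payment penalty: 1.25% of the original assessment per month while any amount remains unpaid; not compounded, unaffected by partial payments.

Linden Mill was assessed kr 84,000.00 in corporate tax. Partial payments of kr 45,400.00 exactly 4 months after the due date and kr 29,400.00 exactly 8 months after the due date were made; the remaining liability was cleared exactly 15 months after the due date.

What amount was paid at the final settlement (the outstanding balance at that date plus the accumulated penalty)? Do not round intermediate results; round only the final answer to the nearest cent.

kr 31,099.27

Balance at month 4: kr 84,000.0000 × (1 + 0.01)^4 = kr 87,410.7368…
After kr 45,400.00 payment: kr 87,410.7368… − kr 45,400.00 = kr 42,010.7368…
Balance at month 8: kr 42,010.7368… × (1 + 0.01)^4 = kr 43,716.5412…
After kr 29,400.00 payment: kr 43,716.5412… − kr 29,400.00 = kr 14,316.5412…
Balance at month 15: kr 14,316.5412… × (1 + 0.01)^7 = kr 15,349.2700…
Penalty: 15 × 1.25% × kr 84,000.00 = kr 15,750.00
Final settlement = outstanding balance + penalty = kr 15,349.2700… + kr 15,750.00 = kr 31,099.27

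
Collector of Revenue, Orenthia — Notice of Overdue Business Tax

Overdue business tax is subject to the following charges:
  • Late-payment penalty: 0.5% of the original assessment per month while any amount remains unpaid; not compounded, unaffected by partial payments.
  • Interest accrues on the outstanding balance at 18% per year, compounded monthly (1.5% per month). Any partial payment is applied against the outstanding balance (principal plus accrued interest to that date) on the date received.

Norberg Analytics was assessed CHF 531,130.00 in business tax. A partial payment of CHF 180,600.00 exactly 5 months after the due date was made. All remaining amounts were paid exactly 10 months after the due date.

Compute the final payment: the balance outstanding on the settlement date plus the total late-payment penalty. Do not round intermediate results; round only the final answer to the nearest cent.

Balance at month 5: CHF 531,130.0000 × (1 + 0.015)^5 = CHF 572,177.8530…
After CHF 180,600.00 payment: CHF 572,177.8530… − CHF 180,600.00 = CHF 391,577.8530…
Balance at month 10: CHF 391,577.8530… × (1 + 0.015)^5 = CHF 421,840.5573…
Penalty: 10 × 0.5% × CHF 531,130.00 = CHF 26,556.50
Final settlement = outstanding balance + penalty = CHF 421,840.5573… + CHF 26,556.50 = CHF 448,397.06

CHF 448,397.06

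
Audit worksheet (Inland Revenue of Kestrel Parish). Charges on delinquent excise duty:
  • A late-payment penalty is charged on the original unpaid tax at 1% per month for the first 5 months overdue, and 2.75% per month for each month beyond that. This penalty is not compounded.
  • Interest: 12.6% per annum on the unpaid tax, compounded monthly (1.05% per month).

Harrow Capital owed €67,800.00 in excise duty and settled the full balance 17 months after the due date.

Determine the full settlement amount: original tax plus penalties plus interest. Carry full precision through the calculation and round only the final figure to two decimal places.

Penalty, months 1–5: 5 × 1% × €67,800.00 = €3,390.00
Penalty, months 6–17: 12 × 2.75% × €67,800.00 = €22,374.00
Interest: €67,800.00 × ((1 + 0.0105)^17 − 1) = €67,800.00 × 0.1943109… = €13,174.2804…
Total = €67,800.00 + €25,764.0000 + €13,174.2804… = €106,738.28

€106,738.28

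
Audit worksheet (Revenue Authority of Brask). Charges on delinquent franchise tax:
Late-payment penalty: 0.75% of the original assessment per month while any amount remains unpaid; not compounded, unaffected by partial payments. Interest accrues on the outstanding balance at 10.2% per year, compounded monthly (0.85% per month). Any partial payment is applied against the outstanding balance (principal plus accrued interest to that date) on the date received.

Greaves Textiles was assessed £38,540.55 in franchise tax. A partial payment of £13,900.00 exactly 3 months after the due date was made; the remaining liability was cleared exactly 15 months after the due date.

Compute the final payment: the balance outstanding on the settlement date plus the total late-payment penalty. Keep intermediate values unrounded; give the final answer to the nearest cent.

£32,707.71

Balance at month 3: £38,540.5500 × (1 + 0.0085)^3 = £39,531.7114…
After £13,900.00 payment: £39,531.7114… − £13,900.00 = £25,631.7114…
Balance at month 15: £25,631.7114… × (1 + 0.0085)^12 = £28,371.9009…
Penalty: 15 × 0.75% × £38,540.55 = £4,335.81…
Final settlement = outstanding balance + penalty = £28,371.9009… + £4,335.81… = £32,707.71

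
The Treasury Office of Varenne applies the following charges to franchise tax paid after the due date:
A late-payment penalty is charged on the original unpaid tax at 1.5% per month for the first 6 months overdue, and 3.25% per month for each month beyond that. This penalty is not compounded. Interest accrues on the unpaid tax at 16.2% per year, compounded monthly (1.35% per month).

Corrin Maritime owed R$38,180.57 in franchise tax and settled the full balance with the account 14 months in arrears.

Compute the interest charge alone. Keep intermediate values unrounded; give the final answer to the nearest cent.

R$7,884.84

Interest: R$38,180.57 × ((1 + 0.0135)^14 − 1) = R$38,180.57 × 0.2065145… = R$7,884.8410…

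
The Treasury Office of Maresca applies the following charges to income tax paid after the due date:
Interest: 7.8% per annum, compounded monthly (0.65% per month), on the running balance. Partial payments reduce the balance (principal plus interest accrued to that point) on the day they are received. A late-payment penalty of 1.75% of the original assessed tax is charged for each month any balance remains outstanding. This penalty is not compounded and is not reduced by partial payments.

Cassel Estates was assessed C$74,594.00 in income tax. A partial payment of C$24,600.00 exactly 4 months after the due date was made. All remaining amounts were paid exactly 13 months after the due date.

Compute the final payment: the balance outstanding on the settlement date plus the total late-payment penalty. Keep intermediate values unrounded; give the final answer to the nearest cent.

C$72,042.02

Balance at month 4: C$74,594.0000 × (1 + 0.0065)^4 = C$76,552.4357…
After C$24,600.00 payment: C$76,552.4357… − C$24,600.00 = C$51,952.4357…
Balance at month 13: C$51,952.4357… × (1 + 0.0065)^9 = C$55,071.8830…
Penalty: 13 × 1.75% × C$74,594.00 = C$16,970.14…
Final settlement = outstanding balance + penalty = C$55,071.8830… + C$16,970.14… = C$72,042.02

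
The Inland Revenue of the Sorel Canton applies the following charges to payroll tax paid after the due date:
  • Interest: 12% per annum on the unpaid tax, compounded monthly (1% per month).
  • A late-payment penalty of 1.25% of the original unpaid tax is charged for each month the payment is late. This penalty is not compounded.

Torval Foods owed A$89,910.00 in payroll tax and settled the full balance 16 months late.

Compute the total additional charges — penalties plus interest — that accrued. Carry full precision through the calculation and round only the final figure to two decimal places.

A$33,498.55

Late-payment penalty = 1.25% × A$89,910.00 × 16 mo = A$17,982.00
Interest: A$89,910.00 × ((1 + 0.01)^16 − 1) = A$89,910.00 × 0.1725786… = A$15,516.5460…
Penalties + interest = A$17,982.0000 + A$15,516.5460… = A$33,498.55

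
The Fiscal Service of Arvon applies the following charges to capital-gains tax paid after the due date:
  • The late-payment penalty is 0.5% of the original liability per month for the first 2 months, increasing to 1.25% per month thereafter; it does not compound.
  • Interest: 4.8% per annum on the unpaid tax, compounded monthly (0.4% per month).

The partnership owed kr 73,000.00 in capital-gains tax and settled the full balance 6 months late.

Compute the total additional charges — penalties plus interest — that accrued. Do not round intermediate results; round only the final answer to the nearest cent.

Penalty, months 1–2: 2 × 0.5% × kr 73,000.00 = kr 730.00
Penalty, months 3–6: 4 × 1.25% × kr 73,000.00 = kr 3,650.00
Interest: kr 73,000.00 × ((1 + 0.004)^6 − 1) = kr 73,000.00 × 0.0242413… = kr 1,769.6137…
Penalties + interest = kr 4,380.0000 + kr 1,769.6137… = kr 6,149.61

kr 6,149.61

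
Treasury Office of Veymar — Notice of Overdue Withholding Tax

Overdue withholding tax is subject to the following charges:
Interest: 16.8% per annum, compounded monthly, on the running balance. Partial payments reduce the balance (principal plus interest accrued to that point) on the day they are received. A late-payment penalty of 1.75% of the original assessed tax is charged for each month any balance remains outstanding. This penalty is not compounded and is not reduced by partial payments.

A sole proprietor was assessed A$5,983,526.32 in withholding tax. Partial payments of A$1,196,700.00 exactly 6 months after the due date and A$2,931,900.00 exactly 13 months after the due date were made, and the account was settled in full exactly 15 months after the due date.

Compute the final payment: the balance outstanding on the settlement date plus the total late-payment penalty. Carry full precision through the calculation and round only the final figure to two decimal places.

A$4,570,900.01

Monthly rate = 16.8% ÷ 12 = 1.4%
Balance at month 6: A$5,983,526.3200 × (1 + 0.014)^6 = A$6,504,065.9415…
After A$1,196,700.00 payment: A$6,504,065.9415… − A$1,196,700.00 = A$5,307,365.9415…
Balance at month 13: A$5,307,365.9415… × (1 + 0.014)^7 = A$5,849,849.8377…
After A$2,931,900.00 payment: A$5,849,849.8377… − A$2,931,900.00 = A$2,917,949.8377…
Balance at month 15: A$2,917,949.8377… × (1 + 0.014)^2 = A$3,000,224.3513…
Penalty: 15 × 1.75% × A$5,983,526.32 = A$1,570,675.66…
Final settlement = outstanding balance + penalty = A$3,000,224.3513… + A$1,570,675.66… = A$4,570,900.01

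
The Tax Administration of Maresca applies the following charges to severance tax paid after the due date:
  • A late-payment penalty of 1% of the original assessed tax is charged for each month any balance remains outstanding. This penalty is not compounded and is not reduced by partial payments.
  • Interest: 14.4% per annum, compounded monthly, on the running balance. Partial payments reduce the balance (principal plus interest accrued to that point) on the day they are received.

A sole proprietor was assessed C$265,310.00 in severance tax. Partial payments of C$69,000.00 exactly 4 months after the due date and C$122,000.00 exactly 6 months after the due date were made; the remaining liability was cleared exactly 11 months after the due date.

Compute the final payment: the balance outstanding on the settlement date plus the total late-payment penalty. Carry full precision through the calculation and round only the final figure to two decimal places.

C$127,187.09

Monthly rate = 14.4% ÷ 12 = 1.2%
Balance at month 4: C$265,310.0000 × (1 + 0.012)^4 = C$278,275.9472…
After C$69,000.00 payment: C$278,275.9472… − C$69,000.00 = C$209,275.9472…
Balance at month 6: C$209,275.9472… × (1 + 0.012)^2 = C$214,328.7056…
After C$122,000.00 payment: C$214,328.7056… − C$122,000.00 = C$92,328.7056…
Balance at month 11: C$92,328.7056… × (1 + 0.012)^5 = C$98,002.9863…
Penalty: 11 × 1% × C$265,310.00 = C$29,184.10
Final settlement = outstanding balance + penalty = C$98,002.9863… + C$29,184.10 = C$127,187.09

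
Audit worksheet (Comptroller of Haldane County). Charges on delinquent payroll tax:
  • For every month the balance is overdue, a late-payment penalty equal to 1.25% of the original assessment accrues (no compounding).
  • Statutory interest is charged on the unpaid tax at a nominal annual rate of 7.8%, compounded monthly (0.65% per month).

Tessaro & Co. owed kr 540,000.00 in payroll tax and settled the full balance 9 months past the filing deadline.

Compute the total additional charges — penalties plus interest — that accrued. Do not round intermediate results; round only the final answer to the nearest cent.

kr 93,173.92

Late-payment penalty = 1.25% × kr 540,000.00 × 9 mo = kr 60,750.00
Interest: kr 540,000.00 × ((1 + 0.0065)^9 − 1) = kr 540,000.00 × 0.0600443… = kr 32,423.9192…
Penalties + interest = kr 60,750.0000 + kr 32,423.9192… = kr 93,173.92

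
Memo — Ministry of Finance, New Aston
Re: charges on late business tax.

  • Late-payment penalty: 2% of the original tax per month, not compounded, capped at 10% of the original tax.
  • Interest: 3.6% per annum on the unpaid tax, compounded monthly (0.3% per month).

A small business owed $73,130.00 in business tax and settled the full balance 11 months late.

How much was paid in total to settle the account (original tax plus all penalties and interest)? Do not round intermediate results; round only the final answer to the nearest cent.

$82,892.82

Penalty (uncapped): 11 × 2% × $73,130.00 = $16,088.60; cap = 10% × $73,130.00 = $7,313.00 → penalty = $7,313.00
Interest: $73,130.00 × ((1 + 0.003)^11 − 1) = $73,130.00 × 0.0334995… = $2,449.8171…
Total = $73,130.00 + $7,313.0000 + $2,449.8171… = $82,892.82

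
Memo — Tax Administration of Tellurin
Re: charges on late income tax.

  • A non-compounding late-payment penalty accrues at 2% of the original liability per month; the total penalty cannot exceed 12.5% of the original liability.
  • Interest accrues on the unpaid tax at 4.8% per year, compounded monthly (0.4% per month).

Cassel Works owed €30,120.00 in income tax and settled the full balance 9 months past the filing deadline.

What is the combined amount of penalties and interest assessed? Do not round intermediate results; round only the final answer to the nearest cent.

€4,866.83

Penalty (uncapped): 9 × 2% × €30,120.00 = €5,421.60; cap = 12.5% × €30,120.00 = €3,765.00 → penalty = €3,765.00
Interest: €30,120.00 × ((1 + 0.004)^9 − 1) = €30,120.00 × 0.0365814… = €1,101.8320…
Penalties + interest = €3,765.0000 + €1,101.8320… = €4,866.83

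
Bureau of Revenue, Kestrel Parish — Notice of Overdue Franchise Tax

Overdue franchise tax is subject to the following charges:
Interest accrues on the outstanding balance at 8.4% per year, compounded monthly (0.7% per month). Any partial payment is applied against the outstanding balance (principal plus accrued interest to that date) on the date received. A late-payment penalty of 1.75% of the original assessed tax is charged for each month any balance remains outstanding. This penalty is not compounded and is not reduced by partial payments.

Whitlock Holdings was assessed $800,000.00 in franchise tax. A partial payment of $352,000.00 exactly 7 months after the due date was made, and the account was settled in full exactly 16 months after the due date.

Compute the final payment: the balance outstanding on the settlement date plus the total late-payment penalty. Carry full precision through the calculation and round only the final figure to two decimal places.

Balance at month 7: $800,000.0000 × (1 + 0.007)^7 = $840,032.8715…
After $352,000.00 payment: $840,032.8715… − $352,000.00 = $488,032.8715…
Balance at month 16: $488,032.8715… × (1 + 0.007)^9 = $519,654.0423…
Penalty: 16 × 1.75% × $800,000.00 = $224,000.00
Final settlement = outstanding balance + penalty = $519,654.0423… + $224,000.00 = $743,654.04

$743,654.04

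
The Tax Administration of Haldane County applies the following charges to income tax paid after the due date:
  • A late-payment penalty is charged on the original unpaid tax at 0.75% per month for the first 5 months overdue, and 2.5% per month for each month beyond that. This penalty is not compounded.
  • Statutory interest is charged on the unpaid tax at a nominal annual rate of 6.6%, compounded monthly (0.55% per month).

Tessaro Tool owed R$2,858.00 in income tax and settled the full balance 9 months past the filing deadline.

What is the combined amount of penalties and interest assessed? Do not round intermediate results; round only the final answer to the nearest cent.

R$537.60

Penalty, months 1–5: 5 × 0.75% × R$2,858.00 = R$107.18…
Penalty, months 6–9: 4 × 2.5% × R$2,858.00 = R$285.80
Interest: R$2,858.00 × ((1 + 0.0055)^9 − 1) = R$2,858.00 × 0.0506031… = R$144.6236…
Penalties + interest = R$392.9750 + R$144.6236… = R$537.60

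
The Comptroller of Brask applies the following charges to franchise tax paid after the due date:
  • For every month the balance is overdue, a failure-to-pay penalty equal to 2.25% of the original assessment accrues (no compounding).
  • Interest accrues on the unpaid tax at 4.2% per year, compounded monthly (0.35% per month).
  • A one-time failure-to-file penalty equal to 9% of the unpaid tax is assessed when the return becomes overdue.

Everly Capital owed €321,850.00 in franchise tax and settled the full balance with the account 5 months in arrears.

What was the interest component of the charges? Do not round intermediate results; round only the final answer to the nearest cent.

€5,671.94

Interest: €321,850.00 × ((1 + 0.0035)^5 − 1) = €321,850.00 × 0.0176229… = €5,671.9399…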